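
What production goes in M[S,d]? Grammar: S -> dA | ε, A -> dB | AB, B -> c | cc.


For [S, d]: 'd' ∈ FIRST(dA)
Entry: S -> dA


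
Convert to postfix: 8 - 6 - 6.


Left to right (same or higher precedence on left)
Postfix: 8 6 - 6 -


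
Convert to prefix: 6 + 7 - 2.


left-to-right (same/higher precedence on left): tree is (- (+ 6 7) 2)
Prefix: - + 6 7 2


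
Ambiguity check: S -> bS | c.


right-linear, alternatives start with distinct terminals 'b' vs 'c': unique leftmost derivation
Unambiguous


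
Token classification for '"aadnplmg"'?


Pattern: double-quoted sequence
Type: STRING_LITERAL


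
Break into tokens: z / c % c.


Scan left to right, longest-match per lexeme
Tokens: ID(z), OP(/), ID(c), OP(%), ID(c)


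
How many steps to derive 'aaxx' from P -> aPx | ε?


Derivation: P => aPx => aaPxx => aaxx
Steps: 3


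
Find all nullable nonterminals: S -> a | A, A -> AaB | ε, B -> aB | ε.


A nonterminal is nullable iff some alternative derives ε (directly, or every symbol in it is nullable)
Nullable: {A, B, S}


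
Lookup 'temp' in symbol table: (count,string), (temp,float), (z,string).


Lookup 'temp' → type float


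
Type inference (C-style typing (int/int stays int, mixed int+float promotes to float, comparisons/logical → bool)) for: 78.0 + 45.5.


Operand types: float + float
Rule: mixed int/float promotes to float; int/int stays int
Result type: float


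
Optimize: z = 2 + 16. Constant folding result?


2 + 16 = 18 at compile time
Optimized: z = 18


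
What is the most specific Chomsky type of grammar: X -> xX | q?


Right-linear: every RHS is a terminal or a terminal followed by one nonterminal
Classification: Type 3 (Regular)


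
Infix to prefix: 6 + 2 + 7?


left-to-right (same/higher precedence on left): tree is (+ (+ 6 2) 7)
Prefix: + + 6 2 7


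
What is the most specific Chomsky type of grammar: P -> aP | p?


Right-linear: every RHS is a terminal or a terminal followed by one nonterminal
Classification: Type 3 (Regular)


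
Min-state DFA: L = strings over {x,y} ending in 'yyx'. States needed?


Track the longest suffix of input matching a prefix of 'yyx': 4 classes (prefixes of length 0..3)
Minimal DFA: 4 states


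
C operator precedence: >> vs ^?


'>>' is shift (level 8); '^' is bitwise XOR (level 4)
Higher level binds tighter
'>>' has higher precedence than '^'


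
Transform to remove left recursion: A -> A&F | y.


Left-recursive alternatives: A&F; non-recursive: y
Introduce A': A -> yA', A' -> &FA' | ε


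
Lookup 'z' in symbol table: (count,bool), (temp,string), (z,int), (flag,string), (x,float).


Lookup 'z' → type int


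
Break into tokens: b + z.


Scan left to right, longest-match per lexeme
Tokens: ID(b), OP(+), ID(z)


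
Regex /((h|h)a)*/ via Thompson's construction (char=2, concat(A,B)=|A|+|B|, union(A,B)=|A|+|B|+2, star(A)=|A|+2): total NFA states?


Syntax tree has 3 char leaf(s), 1 union(s), 1 star(s)
chars contribute 3×2 = 6; each union adds +2; each star adds +2
Total: 6 + 2 + 2 = 10 states


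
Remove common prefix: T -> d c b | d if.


Common prefix: 'd'
Factored: T -> d T', T' -> c b | if


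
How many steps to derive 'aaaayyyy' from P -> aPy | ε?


Derivation: P => aPy => aaPyy => aaaPyyy => aaaaPyyyy => aaaayyyy
Steps: 5


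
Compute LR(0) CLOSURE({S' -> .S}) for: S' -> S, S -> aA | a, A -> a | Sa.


Start: S' -> .S
For each item with dot before a nonterminal B, add B -> .γ for every B-production
Closure: [S' -> .S, S -> .aA, S -> .a]


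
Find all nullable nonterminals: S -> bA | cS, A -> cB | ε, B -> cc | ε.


A nonterminal is nullable iff some alternative derives ε (directly, or every symbol in it is nullable)
Nullable: {A, B}


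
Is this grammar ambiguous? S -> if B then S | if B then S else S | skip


dangling else: 'if B then if B then skip else skip' parses two ways
Ambiguous


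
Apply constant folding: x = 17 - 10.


17 - 10 = 7 at compile time
Optimized: x = 7


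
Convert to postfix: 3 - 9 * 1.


* has higher precedence, evaluate 9*1 first
Postfix: 3 9 1 * -


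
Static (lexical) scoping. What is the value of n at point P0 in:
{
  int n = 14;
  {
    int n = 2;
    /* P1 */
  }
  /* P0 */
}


n declared in the same block as P0
n = 14


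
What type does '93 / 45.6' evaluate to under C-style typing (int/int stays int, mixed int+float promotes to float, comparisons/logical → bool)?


Operand types: int / float
Rule: mixed int/float promotes to float; int/int stays int
Result type: float


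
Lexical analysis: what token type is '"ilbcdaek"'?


Pattern: double-quoted sequence
Type: STRING_LITERAL


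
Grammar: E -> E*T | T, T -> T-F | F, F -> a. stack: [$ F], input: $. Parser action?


'F' (not preceded by T-) is the handle for T -> F
Action: reduce (T -> F)


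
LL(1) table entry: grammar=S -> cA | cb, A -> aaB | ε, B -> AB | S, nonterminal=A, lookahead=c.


For [A, c]: ε is nullable and 'c' ∈ FOLLOW(A)
Entry: A -> ε


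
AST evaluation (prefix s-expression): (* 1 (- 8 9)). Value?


Evaluate inner: (- 8 9) = -1
Evaluate root: (* 1 -1) = -1
Result: -1


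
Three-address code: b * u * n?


Break into single-operator statements:
t1 = b * u
t2 = t1 * n


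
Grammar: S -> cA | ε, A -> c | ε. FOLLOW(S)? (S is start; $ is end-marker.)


$ ∈ FOLLOW(S). For each A -> αBβ: add FIRST(β)\{ε} to FOLLOW(B); if β nullable, add FOLLOW(A).
FOLLOW(S) = {$}


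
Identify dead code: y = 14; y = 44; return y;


first assignment to y is overwritten before any read
Dead: 'y = 14'


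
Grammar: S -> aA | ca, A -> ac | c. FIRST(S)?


Per alternative of S: FIRST(aA) = {a}; FIRST(ca) = {c}
FIRST(S) = {a, c}


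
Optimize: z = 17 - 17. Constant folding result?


17 - 17 = 0 at compile time
Optimized: z = 0


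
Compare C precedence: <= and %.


'%' is multiplicative (level 10); '<=' is relational (level 7)
Higher level binds tighter
'%' has higher precedence than '<='


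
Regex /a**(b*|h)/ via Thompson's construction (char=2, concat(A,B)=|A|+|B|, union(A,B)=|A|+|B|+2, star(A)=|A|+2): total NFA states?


Syntax tree has 3 char leaf(s), 1 union(s), 3 star(s)
chars contribute 3×2 = 6; each union adds +2; each star adds +2
Total: 6 + 2 + 6 = 14 states


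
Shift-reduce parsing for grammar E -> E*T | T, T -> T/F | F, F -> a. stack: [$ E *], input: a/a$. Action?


no handle ('E*' is not any RHS); shift 'a'
Action: shift


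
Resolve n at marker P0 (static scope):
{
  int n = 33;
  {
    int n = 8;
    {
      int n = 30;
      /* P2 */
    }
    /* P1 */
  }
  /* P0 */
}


n declared in the same block as P0
n = 33


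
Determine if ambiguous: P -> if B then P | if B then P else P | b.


dangling else: 'if B then if B then b else b' parses two ways
Ambiguous


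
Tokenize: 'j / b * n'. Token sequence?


Scan left to right, longest-match per lexeme
Tokens: ID(j), OP(/), ID(b), OP(*), ID(n)


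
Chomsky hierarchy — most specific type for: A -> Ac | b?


Left-linear: every RHS is a terminal or one nonterminal followed by a terminal
Classification: Type 3 (Regular)


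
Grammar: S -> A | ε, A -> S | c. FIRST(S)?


Per alternative of S: FIRST(A) = {c, ε}; FIRST(ε) = {ε}
FIRST(S) = {c, ε}


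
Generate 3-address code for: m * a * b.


Break into single-operator statements:
t1 = m * a
t2 = t1 * b


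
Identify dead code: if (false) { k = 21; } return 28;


condition is constant false, so the whole block is unreachable
Dead: 'if (false) { k = 21; }'


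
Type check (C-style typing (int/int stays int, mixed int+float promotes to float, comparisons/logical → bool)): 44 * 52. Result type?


Operand types: int * int
Rule: mixed int/float promotes to float; int/int stays int
Result type: int


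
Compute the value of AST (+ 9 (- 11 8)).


Evaluate inner: (- 11 8) = 3
Evaluate root: (+ 9 3) = 12
Result: 12


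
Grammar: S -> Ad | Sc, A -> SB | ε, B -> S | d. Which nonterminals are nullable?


A nonterminal is nullable iff some alternative derives ε (directly, or every symbol in it is nullable)
Nullable: {A}


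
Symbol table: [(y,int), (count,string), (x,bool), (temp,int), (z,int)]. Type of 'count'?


Lookup 'count' → type string


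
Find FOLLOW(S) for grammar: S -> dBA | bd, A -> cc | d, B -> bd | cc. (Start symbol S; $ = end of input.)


$ ∈ FOLLOW(S). For each A -> αBβ: add FIRST(β)\{ε} to FOLLOW(B); if β nullable, add FOLLOW(A).
FOLLOW(S) = {$}


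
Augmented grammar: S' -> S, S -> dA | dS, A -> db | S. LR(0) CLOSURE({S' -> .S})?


Start: S' -> .S
For each item with dot before a nonterminal B, add B -> .γ for every B-production
Closure: [S' -> .S, S -> .dA, S -> .dS]


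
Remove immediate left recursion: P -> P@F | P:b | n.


Left-recursive alternatives: P@F, P:b; non-recursive: n
Introduce P': P -> nP', P' -> @FP' | :bP' | ε


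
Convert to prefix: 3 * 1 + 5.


left-to-right (same/higher precedence on left): tree is (+ (* 3 1) 5)
Prefix: + * 3 1 5


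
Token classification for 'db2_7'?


Pattern: letter/underscore followed by alphanumerics, not a keyword
Type: IDENTIFIER


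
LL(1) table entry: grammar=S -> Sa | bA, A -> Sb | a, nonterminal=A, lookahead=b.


For [A, b]: 'b' ∈ FIRST(Sb)
Entry: A -> Sb


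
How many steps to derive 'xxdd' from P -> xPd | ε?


Derivation: P => xPd => xxPdd => xxdd
Steps: 3


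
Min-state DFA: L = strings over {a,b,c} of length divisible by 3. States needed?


Track length mod 3: states 0..2, accept at 0
Minimal DFA: 3 states


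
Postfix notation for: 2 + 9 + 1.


Left to right (same or higher precedence on left)
Postfix: 2 9 + 1 +


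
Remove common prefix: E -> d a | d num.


Common prefix: 'd'
Factored: E -> d E', E' -> a | num


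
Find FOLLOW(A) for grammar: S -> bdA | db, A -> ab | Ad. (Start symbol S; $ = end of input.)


$ ∈ FOLLOW(S). For each A -> αBβ: add FIRST(β)\{ε} to FOLLOW(B); if β nullable, add FOLLOW(A).
FOLLOW(A) = {$, d}


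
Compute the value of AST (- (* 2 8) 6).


Evaluate inner: (* 2 8) = 16
Evaluate root: (- 16 6) = 10
Result: 10


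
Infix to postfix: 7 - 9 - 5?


Left to right (same or higher precedence on left)
Postfix: 7 9 - 5 -


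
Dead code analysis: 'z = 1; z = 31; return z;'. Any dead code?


first assignment to z is overwritten before any read
Dead: 'z = 1'


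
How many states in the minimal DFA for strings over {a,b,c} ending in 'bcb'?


Track the longest suffix of input matching a prefix of 'bcb': 4 classes (prefixes of length 0..3)
Minimal DFA: 4 states


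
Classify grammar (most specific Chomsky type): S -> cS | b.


Right-linear: every RHS is a terminal or a terminal followed by one nonterminal
Classification: Type 3 (Regular)


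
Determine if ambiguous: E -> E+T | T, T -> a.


precedence layered via separate nonterminal T: deterministic
Unambiguous


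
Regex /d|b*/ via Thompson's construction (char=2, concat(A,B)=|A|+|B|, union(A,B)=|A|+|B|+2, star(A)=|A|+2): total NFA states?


Syntax tree has 2 char leaf(s), 1 union(s), 1 star(s)
chars contribute 2×2 = 4; each union adds +2; each star adds +2
Total: 4 + 2 + 2 = 8 states


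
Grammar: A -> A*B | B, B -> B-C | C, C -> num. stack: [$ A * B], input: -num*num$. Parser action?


'-' can extend B; shift to build B -> B-C
Action: shift


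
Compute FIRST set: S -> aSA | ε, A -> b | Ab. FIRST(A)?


Per alternative of A: FIRST(b) = {b}; FIRST(Ab) = {b}
FIRST(A) = {b}


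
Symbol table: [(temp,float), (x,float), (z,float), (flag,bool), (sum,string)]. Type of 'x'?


Lookup 'x' → type float


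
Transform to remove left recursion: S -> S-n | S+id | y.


Left-recursive alternatives: S-n, S+id; non-recursive: y
Introduce S': S -> yS', S' -> -nS' | +idS' | ε


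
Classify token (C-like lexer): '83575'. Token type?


Pattern: digits only
Type: INTEGER_LITERAL


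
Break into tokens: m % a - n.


Scan left to right, longest-match per lexeme
Tokens: ID(m), OP(%), ID(a), OP(-), ID(n)


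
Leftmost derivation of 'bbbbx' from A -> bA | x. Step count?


Derivation: A => bA => bbA => bbbA => bbbbA => bbbbx
Steps: 5


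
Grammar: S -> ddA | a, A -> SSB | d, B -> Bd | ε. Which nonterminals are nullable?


A nonterminal is nullable iff some alternative derives ε (directly, or every symbol in it is nullable)
Nullable: {B}


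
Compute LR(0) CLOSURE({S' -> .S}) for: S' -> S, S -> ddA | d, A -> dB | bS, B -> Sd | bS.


Start: S' -> .S
For each item with dot before a nonterminal B, add B -> .γ for every B-production
Closure: [S' -> .S, S -> .ddA, S -> .d]


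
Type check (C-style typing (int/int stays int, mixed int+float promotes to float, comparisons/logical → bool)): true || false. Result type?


Operand types: bool || bool
Rule: logical operators take bool operands and yield bool
Result type: bool


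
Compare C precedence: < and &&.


'<' is relational (level 7); '&&' is logical AND (level 2)
Higher level binds tighter
'<' has higher precedence than '&&'


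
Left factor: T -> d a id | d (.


Common prefix: 'd'
Factored: T -> d T', T' -> a id | (


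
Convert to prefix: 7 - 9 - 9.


left-to-right (same/higher precedence on left): tree is (- (- 7 9) 9)
Prefix: - - 7 9 9


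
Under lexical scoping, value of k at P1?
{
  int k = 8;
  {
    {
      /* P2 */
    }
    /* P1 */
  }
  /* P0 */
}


P1's block does not declare k; resolves to the enclosing declaration at depth 0
k = 8


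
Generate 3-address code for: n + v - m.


Break into single-operator statements:
t1 = n + v
t2 = t1 - m


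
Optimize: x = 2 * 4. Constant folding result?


2 * 4 = 8 at compile time
Optimized: x = 8


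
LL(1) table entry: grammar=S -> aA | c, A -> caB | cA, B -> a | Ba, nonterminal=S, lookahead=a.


For [S, a]: 'a' ∈ FIRST(aA)
Entry: S -> aA


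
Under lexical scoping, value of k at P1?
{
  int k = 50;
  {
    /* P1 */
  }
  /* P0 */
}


P1's block does not declare k; resolves to the enclosing declaration at depth 0
k = 50


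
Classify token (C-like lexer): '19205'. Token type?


Pattern: digits only
Type: INTEGER_LITERAL


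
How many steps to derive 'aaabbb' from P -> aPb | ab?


Derivation: P => aPb => aaPbb => aaabbb
Steps: 3


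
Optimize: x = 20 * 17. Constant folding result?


20 * 17 = 340 at compile time
Optimized: x = 340


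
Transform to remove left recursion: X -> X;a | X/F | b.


Left-recursive alternatives: X;a, X/F; non-recursive: b
Introduce X': X -> bX', X' -> ;aX' | /FX' | ε


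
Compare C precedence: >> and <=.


'>>' is shift (level 8); '<=' is relational (level 7)
Higher level binds tighter
'>>' has higher precedence than '<='


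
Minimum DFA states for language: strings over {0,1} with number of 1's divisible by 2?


Track (count of 1) mod 2: states 0..1, accept at 0
Minimal DFA: 2 states


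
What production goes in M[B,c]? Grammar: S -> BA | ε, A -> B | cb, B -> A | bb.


For [B, c]: 'c' ∈ FIRST(A)
Entry: B -> A


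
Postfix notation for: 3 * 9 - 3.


Left to right (same or higher precedence on left)
Postfix: 3 9 * 3 -


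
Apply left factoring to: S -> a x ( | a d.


Common prefix: 'a'
Factored: S -> a S', S' -> x ( | d


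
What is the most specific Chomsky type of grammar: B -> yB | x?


Right-linear: every RHS is a terminal or a terminal followed by one nonterminal
Classification: Type 3 (Regular)


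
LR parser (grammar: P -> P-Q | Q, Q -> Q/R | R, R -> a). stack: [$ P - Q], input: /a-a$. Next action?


'/' can extend Q; shift to build Q -> Q/R
Action: shift


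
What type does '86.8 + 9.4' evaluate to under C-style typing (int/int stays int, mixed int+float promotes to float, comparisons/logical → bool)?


Operand types: float + float
Rule: mixed int/float promotes to float; int/int stays int
Result type: float


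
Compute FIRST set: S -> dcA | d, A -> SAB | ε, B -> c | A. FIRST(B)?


Per alternative of B: FIRST(c) = {c}; FIRST(A) = {d, ε}
FIRST(B) = {c, d, ε}


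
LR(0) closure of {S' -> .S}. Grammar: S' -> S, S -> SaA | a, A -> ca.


Start: S' -> .S
For each item with dot before a nonterminal B, add B -> .γ for every B-production
Closure: [S' -> .S, S -> .SaA, S -> .a]


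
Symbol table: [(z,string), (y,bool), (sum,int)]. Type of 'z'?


Lookup 'z' → type string


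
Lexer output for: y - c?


Scan left to right, longest-match per lexeme
Tokens: ID(y), OP(-), ID(c)


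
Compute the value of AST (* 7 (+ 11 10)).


Evaluate inner: (+ 11 10) = 21
Evaluate root: (* 7 21) = 147
Result: 147


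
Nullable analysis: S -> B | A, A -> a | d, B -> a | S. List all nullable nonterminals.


A nonterminal is nullable iff some alternative derives ε (directly, or every symbol in it is nullable)
Nullable: {}


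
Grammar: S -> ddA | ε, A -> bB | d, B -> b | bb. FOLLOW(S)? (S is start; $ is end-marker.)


$ ∈ FOLLOW(S). For each A -> αBβ: add FIRST(β)\{ε} to FOLLOW(B); if β nullable, add FOLLOW(A).
FOLLOW(S) = {$}


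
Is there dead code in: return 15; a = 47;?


statement follows a return and is unreachable
Dead: 'a = 47'


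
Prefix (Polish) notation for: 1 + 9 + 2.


left-to-right (same/higher precedence on left): tree is (+ (+ 1 9) 2)
Prefix: + + 1 9 2


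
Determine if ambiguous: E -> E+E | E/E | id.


'id+id/id' has two parse trees (no precedence encoded between + and /)
Ambiguous


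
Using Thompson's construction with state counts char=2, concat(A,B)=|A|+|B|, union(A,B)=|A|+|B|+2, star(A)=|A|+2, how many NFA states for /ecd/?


Syntax tree has 3 char leaf(s), 0 union(s), 0 star(s)
chars contribute 3×2 = 6; each union adds +2; each star adds +2
Total: 6 + 0 + 0 = 6 states


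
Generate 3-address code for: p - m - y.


Break into single-operator statements:
t1 = p - m
t2 = t1 - y


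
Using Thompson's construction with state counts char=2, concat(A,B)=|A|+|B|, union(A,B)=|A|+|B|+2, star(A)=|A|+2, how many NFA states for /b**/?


Syntax tree has 1 char leaf(s), 0 union(s), 2 star(s)
chars contribute 1×2 = 2; each union adds +2; each star adds +2
Total: 2 + 0 + 4 = 6 states


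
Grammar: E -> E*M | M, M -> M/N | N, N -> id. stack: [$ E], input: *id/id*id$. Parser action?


shift '*' to continue E -> E*M
Action: shift


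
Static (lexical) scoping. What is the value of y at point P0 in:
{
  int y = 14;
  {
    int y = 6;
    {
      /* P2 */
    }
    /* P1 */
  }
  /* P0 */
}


y declared in the same block as P0
y = 14


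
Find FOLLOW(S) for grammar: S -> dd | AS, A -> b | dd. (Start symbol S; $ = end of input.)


$ ∈ FOLLOW(S). For each A -> αBβ: add FIRST(β)\{ε} to FOLLOW(B); if β nullable, add FOLLOW(A).
FOLLOW(S) = {$}


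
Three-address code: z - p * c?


Break into single-operator statements:
t1 = p * c
t2 = z - t1


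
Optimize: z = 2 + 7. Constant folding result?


2 + 7 = 9 at compile time
Optimized: z = 9


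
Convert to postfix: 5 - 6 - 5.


Left to right (same or higher precedence on left)
Postfix: 5 6 - 5 -


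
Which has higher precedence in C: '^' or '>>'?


'>>' is shift (level 8); '^' is bitwise XOR (level 4)
Higher level binds tighter
'>>' has higher precedence than '^'


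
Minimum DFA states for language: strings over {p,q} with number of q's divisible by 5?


Track (count of q) mod 5: states 0..4, accept at 0
Minimal DFA: 5 states


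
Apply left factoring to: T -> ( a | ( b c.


Common prefix: '('
Factored: T -> ( T', T' -> a | b c


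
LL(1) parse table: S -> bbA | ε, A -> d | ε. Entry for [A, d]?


For [A, d]: 'd' ∈ FIRST(d)
Entry: A -> d


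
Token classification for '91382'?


Pattern: digits only
Type: INTEGER_LITERAL


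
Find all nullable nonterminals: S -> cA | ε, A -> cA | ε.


A nonterminal is nullable iff some alternative derives ε (directly, or every symbol in it is nullable)
Nullable: {A, S}


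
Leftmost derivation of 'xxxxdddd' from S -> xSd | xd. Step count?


Derivation: S => xSd => xxSdd => xxxSddd => xxxxdddd
Steps: 4


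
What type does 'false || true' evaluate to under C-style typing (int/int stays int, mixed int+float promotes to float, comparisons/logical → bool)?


Operand types: bool || bool
Rule: logical operators take bool operands and yield bool
Result type: bool


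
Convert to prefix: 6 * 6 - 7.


left-to-right (same/higher precedence on left): tree is (- (* 6 6) 7)
Prefix: - * 6 6 7


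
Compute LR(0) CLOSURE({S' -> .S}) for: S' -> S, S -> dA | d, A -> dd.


Start: S' -> .S
For each item with dot before a nonterminal B, add B -> .γ for every B-production
Closure: [S' -> .S, S -> .dA, S -> .d]


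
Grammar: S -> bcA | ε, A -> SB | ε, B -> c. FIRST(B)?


Per alternative of B: FIRST(c) = {c}
FIRST(B) = {c}


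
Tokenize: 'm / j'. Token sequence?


Scan left to right, longest-match per lexeme
Tokens: ID(m), OP(/), ID(j)


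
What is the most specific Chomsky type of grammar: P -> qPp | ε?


Single nonterminal LHS, but q^n p^n is not regular
Classification: Type 2 (Context-Free)


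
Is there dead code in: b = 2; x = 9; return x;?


b is assigned but never read
Dead: 'b = 2'


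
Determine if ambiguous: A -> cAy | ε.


balanced c^n…y^n: each string has a unique parse
Unambiguous


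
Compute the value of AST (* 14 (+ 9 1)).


Evaluate inner: (+ 9 1) = 10
Evaluate root: (* 14 10) = 140
Result: 140


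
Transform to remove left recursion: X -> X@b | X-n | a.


Left-recursive alternatives: X@b, X-n; non-recursive: a
Introduce X': X -> aX', X' -> @bX' | -nX' | ε


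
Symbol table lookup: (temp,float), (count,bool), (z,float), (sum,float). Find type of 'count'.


Lookup 'count' → type bool


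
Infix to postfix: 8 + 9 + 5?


Left to right (same or higher precedence on left)
Postfix: 8 9 + 5 +


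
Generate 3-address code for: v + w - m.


Break into single-operator statements:
t1 = v + w
t2 = t1 - m


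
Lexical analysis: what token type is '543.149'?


Pattern: digits with a decimal point
Type: FLOAT_LITERAL


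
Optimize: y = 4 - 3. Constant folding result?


4 - 3 = 1 at compile time
Optimized: y = 1


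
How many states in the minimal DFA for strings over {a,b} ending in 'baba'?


Track the longest suffix of input matching a prefix of 'baba': 5 classes (prefixes of length 0..4)
Minimal DFA: 5 states


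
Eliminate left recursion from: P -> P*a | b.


Left-recursive alternatives: P*a; non-recursive: b
Introduce P': P -> bP', P' -> *aP' | ε


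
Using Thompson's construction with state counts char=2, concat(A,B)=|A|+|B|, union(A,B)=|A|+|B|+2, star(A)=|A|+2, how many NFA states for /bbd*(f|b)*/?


Syntax tree has 5 char leaf(s), 1 union(s), 2 star(s)
chars contribute 5×2 = 10; each union adds +2; each star adds +2
Total: 10 + 2 + 4 = 16 states


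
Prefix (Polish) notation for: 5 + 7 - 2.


left-to-right (same/higher precedence on left): tree is (- (+ 5 7) 2)
Prefix: - + 5 7 2


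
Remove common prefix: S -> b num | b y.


Common prefix: 'b'
Factored: S -> b S', S' -> num | y


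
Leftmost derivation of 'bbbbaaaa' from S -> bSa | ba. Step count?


Derivation: S => bSa => bbSaa => bbbSaaa => bbbbaaaa
Steps: 4


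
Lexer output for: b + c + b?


Scan left to right, longest-match per lexeme
Tokens: ID(b), OP(+), ID(c), OP(+), ID(b)


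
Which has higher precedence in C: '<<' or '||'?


'<<' is shift (level 8); '||' is logical OR (level 1)
Higher level binds tighter
'<<' has higher precedence than '||'


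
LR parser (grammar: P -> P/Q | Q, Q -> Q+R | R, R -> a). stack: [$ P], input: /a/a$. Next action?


shift '/' to continue P -> P/Q
Action: shift


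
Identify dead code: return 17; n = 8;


statement follows a return and is unreachable
Dead: 'n = 8'


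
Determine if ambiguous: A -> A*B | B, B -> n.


precedence layered via separate nonterminal B: deterministic
Unambiguous


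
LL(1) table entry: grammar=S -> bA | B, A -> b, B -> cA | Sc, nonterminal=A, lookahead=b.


For [A, b]: 'b' ∈ FIRST(b)
Entry: A -> b


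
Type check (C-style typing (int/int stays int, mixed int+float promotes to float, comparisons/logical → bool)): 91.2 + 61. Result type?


Operand types: float + int
Rule: mixed int/float promotes to float; int/int stays int
Result type: float


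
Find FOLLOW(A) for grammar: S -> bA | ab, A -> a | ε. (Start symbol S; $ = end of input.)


$ ∈ FOLLOW(S). For each A -> αBβ: add FIRST(β)\{ε} to FOLLOW(B); if β nullable, add FOLLOW(A).
FOLLOW(A) = {$}


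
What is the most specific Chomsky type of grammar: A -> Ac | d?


Left-linear: every RHS is a terminal or one nonterminal followed by a terminal
Classification: Type 3 (Regular)


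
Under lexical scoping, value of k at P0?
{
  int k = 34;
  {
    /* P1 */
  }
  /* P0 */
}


k declared in the same block as P0
k = 34


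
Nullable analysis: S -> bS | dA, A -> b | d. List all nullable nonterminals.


A nonterminal is nullable iff some alternative derives ε (directly, or every symbol in it is nullable)
Nullable: {}


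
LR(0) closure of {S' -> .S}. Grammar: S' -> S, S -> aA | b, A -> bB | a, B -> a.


Start: S' -> .S
For each item with dot before a nonterminal B, add B -> .γ for every B-production
Closure: [S' -> .S, S -> .aA, S -> .b]


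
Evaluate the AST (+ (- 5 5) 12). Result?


Evaluate inner: (- 5 5) = 0
Evaluate root: (+ 0 12) = 12
Result: 12


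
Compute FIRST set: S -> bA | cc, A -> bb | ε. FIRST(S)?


Per alternative of S: FIRST(bA) = {b}; FIRST(cc) = {c}
FIRST(S) = {b, c}


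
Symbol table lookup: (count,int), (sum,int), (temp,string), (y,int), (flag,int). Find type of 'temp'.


Lookup 'temp' → type string


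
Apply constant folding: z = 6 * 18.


6 * 18 = 108 at compile time
Optimized: z = 108


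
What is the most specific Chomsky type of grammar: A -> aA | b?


Right-linear: every RHS is a terminal or a terminal followed by one nonterminal
Classification: Type 3 (Regular)


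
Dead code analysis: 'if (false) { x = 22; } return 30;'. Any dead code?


condition is constant false, so the whole block is unreachable
Dead: 'if (false) { x = 22; }'


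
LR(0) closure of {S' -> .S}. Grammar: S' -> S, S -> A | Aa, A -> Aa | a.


Start: S' -> .S
For each item with dot before a nonterminal B, add B -> .γ for every B-production
Closure: [S' -> .S, S -> .A, S -> .Aa, A -> .Aa, A -> .a]


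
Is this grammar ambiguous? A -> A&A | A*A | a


'a&a*a' has two parse trees (no precedence encoded between & and *)
Ambiguous


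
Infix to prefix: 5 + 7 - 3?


left-to-right (same/higher precedence on left): tree is (- (+ 5 7) 3)
Prefix: - + 5 7 3


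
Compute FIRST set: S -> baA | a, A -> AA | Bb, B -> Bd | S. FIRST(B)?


Per alternative of B: FIRST(Bd) = {a, b}; FIRST(S) = {a, b}
FIRST(B) = {a, b}


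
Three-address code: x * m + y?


Break into single-operator statements:
t1 = x * m
t2 = t1 + y


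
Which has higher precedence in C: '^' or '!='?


'!=' is equality (level 6); '^' is bitwise XOR (level 4)
Higher level binds tighter
'!=' has higher precedence than '^'


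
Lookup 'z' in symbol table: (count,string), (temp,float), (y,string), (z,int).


Lookup 'z' → type int


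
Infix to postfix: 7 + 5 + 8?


Left to right (same or higher precedence on left)
Postfix: 7 5 + 8 +


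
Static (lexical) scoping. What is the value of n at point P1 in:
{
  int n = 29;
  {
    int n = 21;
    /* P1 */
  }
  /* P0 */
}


n declared in the same block as P1
n = 21


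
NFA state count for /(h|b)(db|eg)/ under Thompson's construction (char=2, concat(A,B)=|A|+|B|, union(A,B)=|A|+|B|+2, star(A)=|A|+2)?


Syntax tree has 6 char leaf(s), 2 union(s), 0 star(s)
chars contribute 6×2 = 12; each union adds +2; each star adds +2
Total: 12 + 4 + 0 = 16 states


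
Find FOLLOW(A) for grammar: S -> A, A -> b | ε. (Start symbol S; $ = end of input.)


$ ∈ FOLLOW(S). For each A -> αBβ: add FIRST(β)\{ε} to FOLLOW(B); if β nullable, add FOLLOW(A).
FOLLOW(A) = {$}


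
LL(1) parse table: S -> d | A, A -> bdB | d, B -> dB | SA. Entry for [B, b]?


For [B, b]: 'b' ∈ FIRST(SA)
Entry: B -> SA


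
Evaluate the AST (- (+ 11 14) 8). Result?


Evaluate inner: (+ 11 14) = 25
Evaluate root: (- 25 8) = 17
Result: 17


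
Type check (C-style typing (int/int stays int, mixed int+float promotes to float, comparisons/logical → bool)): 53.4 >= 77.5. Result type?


Operand types: float >= float
Rule: comparison yields bool
Result type: bool


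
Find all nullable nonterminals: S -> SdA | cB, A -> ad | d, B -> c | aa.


A nonterminal is nullable iff some alternative derives ε (directly, or every symbol in it is nullable)
Nullable: {}


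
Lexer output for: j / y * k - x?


Scan left to right, longest-match per lexeme
Tokens: ID(j), OP(/), ID(y), OP(*), ID(k), OP(-), ID(x)


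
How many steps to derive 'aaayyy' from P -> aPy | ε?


Derivation: P => aPy => aaPyy => aaaPyyy => aaayyy
Steps: 4


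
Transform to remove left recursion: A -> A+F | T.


Left-recursive alternatives: A+F; non-recursive: T
Introduce A': A -> TA', A' -> +FA' | ε


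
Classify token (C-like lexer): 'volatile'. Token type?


Pattern: reserved word
Type: KEYWORD


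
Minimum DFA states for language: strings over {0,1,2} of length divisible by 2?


Track length mod 2: states 0..1, accept at 0
Minimal DFA: 2 states


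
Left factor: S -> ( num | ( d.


Common prefix: '('
Factored: S -> ( S', S' -> num | d


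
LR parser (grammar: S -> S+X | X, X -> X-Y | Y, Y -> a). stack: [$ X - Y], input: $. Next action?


handle 'X-Y' on top
Action: reduce (X -> X-Y)


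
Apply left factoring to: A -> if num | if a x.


Common prefix: 'if'
Factored: A -> if A', A' -> num | a x


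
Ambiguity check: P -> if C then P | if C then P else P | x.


dangling else: 'if C then if C then x else x' parses two ways
Ambiguous


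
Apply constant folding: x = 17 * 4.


17 * 4 = 68 at compile time
Optimized: x = 68


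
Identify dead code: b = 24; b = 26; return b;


first assignment to b is overwritten before any read
Dead: 'b = 24'


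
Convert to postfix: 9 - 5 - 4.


Left to right (same or higher precedence on left)
Postfix: 9 5 - 4 -


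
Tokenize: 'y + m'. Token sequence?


Scan left to right, longest-match per lexeme
Tokens: ID(y), OP(+), ID(m)


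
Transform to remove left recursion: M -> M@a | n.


Left-recursive alternatives: M@a; non-recursive: n
Introduce M': M -> nM', M' -> @aM' | ε


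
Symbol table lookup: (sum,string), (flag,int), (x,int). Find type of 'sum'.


Lookup 'sum' → type string


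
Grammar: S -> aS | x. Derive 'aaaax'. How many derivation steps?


Derivation: S => aS => aaS => aaaS => aaaaS => aaaax
Steps: 5


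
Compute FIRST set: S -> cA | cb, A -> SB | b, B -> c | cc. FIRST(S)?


Per alternative of S: FIRST(cA) = {c}; FIRST(cb) = {c}
FIRST(S) = {c}


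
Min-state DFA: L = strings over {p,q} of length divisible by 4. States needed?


Track length mod 4: states 0..3, accept at 0
Minimal DFA: 4 states


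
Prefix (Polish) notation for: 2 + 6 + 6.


left-to-right (same/higher precedence on left): tree is (+ (+ 2 6) 6)
Prefix: + + 2 6 6


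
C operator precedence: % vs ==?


'%' is multiplicative (level 10); '==' is equality (level 6)
Higher level binds tighter
'%' has higher precedence than '=='


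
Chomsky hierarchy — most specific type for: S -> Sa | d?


Left-linear: every RHS is a terminal or one nonterminal followed by a terminal
Classification: Type 3 (Regular)


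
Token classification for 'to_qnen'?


Pattern: letter/underscore followed by alphanumerics, not a keyword
Type: IDENTIFIER


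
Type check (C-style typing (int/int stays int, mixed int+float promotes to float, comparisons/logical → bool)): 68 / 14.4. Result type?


Operand types: int / float
Rule: mixed int/float promotes to float; int/int stays int
Result type: float


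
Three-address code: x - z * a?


Break into single-operator statements:
t1 = z * a
t2 = x - t1


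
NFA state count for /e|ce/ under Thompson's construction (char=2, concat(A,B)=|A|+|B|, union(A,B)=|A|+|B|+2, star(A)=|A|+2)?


Syntax tree has 3 char leaf(s), 1 union(s), 0 star(s)
chars contribute 3×2 = 6; each union adds +2; each star adds +2
Total: 6 + 2 + 0 = 8 states


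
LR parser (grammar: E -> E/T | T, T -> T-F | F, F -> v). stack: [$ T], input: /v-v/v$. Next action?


lookahead ∉ {-} so T won't extend; reduce E -> T
Action: reduce (E -> T)


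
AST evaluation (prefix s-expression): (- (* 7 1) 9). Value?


Evaluate inner: (* 7 1) = 7
Evaluate root: (- 7 9) = -2
Result: -2


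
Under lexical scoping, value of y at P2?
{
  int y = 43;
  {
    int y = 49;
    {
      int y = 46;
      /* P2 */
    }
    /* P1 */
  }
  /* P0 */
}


y declared in the same block as P2
y = 46


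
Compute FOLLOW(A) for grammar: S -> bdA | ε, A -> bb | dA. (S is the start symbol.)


$ ∈ FOLLOW(S). For each A -> αBβ: add FIRST(β)\{ε} to FOLLOW(B); if β nullable, add FOLLOW(A).
FOLLOW(A) = {$}


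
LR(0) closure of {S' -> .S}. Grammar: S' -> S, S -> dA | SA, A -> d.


Start: S' -> .S
For each item with dot before a nonterminal B, add B -> .γ for every B-production
Closure: [S' -> .S, S -> .dA, S -> .SA]


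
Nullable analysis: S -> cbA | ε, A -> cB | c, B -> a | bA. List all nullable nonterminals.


A nonterminal is nullable iff some alternative derives ε (directly, or every symbol in it is nullable)
Nullable: {S}


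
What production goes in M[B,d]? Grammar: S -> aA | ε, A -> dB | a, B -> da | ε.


For [B, d]: 'd' ∈ FIRST(da)
Entry: B -> da


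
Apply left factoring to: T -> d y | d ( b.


Common prefix: 'd'
Factored: T -> d T', T' -> y | ( b


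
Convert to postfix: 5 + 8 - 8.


Left to right (same or higher precedence on left)
Postfix: 5 8 + 8 -


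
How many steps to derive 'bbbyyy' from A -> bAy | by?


Derivation: A => bAy => bbAyy => bbbyyy
Steps: 3


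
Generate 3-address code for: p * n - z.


Break into single-operator statements:
t1 = p * n
t2 = t1 - z


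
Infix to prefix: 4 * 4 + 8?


left-to-right (same/higher precedence on left): tree is (+ (* 4 4) 8)
Prefix: + * 4 4 8


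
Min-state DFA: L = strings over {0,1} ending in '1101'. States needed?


Track the longest suffix of input matching a prefix of '1101': 5 classes (prefixes of length 0..4)
Minimal DFA: 5 states


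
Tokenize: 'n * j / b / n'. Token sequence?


Scan left to right, longest-match per lexeme
Tokens: ID(n), OP(*), ID(j), OP(/), ID(b), OP(/), ID(n)


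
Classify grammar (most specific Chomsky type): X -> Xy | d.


Left-linear: every RHS is a terminal or one nonterminal followed by a terminal
Classification: Type 3 (Regular)


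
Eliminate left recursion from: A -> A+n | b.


Left-recursive alternatives: A+n; non-recursive: b
Introduce A': A -> bA', A' -> +nA' | ε


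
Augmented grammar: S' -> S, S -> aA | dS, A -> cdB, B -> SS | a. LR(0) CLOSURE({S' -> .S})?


Start: S' -> .S
For each item with dot before a nonterminal B, add B -> .γ for every B-production
Closure: [S' -> .S, S -> .aA, S -> .dS]


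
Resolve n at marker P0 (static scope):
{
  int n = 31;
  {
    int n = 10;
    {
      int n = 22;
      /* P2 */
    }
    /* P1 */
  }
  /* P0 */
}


n declared in the same block as P0
n = 31


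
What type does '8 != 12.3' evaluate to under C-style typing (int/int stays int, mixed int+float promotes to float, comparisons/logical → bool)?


Operand types: int != float
Rule: comparison yields bool
Result type: bool


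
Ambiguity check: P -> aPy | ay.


balanced a^n…y^n: each string has a unique parse
Unambiguous


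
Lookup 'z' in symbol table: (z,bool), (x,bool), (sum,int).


Lookup 'z' → type bool


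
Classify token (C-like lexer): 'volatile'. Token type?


Pattern: reserved word
Type: KEYWORD


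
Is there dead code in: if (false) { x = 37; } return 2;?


condition is constant false, so the whole block is unreachable
Dead: 'if (false) { x = 37; }'


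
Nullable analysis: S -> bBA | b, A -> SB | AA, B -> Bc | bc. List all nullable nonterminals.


A nonterminal is nullable iff some alternative derives ε (directly, or every symbol in it is nullable)
Nullable: {}


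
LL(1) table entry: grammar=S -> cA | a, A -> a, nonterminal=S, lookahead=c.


For [S, c]: 'c' ∈ FIRST(cA)
Entry: S -> cA


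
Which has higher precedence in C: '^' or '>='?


'>=' is relational (level 7); '^' is bitwise XOR (level 4)
Higher level binds tighter
'>=' has higher precedence than '^'


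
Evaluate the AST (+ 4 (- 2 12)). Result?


Evaluate inner: (- 2 12) = -10
Evaluate root: (+ 4 -10) = -6
Result: -6


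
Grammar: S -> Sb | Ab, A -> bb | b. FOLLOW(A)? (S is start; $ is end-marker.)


$ ∈ FOLLOW(S). For each A -> αBβ: add FIRST(β)\{ε} to FOLLOW(B); if β nullable, add FOLLOW(A).
FOLLOW(A) = {b}


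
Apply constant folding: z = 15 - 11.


15 - 11 = 4 at compile time
Optimized: z = 4


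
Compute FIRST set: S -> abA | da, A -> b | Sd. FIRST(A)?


Per alternative of A: FIRST(b) = {b}; FIRST(Sd) = {a, d}
FIRST(A) = {a, b, d}


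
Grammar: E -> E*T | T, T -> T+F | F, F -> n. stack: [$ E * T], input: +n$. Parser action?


'+' can extend T; shift to build T -> T+F
Action: shift


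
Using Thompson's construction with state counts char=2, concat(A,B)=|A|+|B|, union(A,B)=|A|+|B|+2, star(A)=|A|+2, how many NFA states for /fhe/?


Syntax tree has 3 char leaf(s), 0 union(s), 0 star(s)
chars contribute 3×2 = 6; each union adds +2; each star adds +2
Total: 6 + 0 + 0 = 6 states


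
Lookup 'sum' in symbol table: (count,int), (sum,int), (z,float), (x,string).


Lookup 'sum' → type int


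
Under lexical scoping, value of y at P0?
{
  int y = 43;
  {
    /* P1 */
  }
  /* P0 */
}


y declared in the same block as P0
y = 43


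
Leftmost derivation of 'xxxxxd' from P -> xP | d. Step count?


Derivation: P => xP => xxP => xxxP => xxxxP => xxxxxP => xxxxxd
Steps: 6


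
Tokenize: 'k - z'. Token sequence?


Scan left to right, longest-match per lexeme
Tokens: ID(k), OP(-), ID(z)


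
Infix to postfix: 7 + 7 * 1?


* has higher precedence, evaluate 7*1 first
Postfix: 7 7 1 * +


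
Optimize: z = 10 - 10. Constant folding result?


10 - 10 = 0 at compile time
Optimized: z = 0


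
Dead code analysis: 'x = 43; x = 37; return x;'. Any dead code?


first assignment to x is overwritten before any read
Dead: 'x = 43'


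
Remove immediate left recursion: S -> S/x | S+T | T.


Left-recursive alternatives: S/x, S+T; non-recursive: T
Introduce S': S -> TS', S' -> /xS' | +TS' | ε


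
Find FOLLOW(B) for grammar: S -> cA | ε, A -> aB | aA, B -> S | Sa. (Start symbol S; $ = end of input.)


$ ∈ FOLLOW(S). For each A -> αBβ: add FIRST(β)\{ε} to FOLLOW(B); if β nullable, add FOLLOW(A).
FOLLOW(B) = {$, a}
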